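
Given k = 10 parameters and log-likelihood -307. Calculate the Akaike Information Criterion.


Compute:
2k = 2*10 = 20.
-2*loglik = -2*(-307) = 614.
AIC = 20 + 614 = 634.

634


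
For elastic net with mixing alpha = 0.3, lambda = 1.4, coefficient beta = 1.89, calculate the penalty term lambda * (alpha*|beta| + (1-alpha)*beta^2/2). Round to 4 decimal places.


L1 component = 0.3 * |1.89| = 0.5670.
L2 component = 0.7 * 1.89^2 / 2 = 1.2502.
Penalty = 1.4 * (0.5670 + 1.2502) = 1.4 * 1.8172 = 2.5441.

2.5441


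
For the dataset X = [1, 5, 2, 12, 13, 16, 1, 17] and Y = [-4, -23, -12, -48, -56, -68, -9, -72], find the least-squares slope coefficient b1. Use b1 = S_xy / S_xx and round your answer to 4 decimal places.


First compute the means: xbar = 8.3750, ybar = -36.5000.
Then S_xx = sum((xi - xbar)^2) = 327.8750.
S_xy = sum((xi - xbar)(yi - ybar)) = -1322.5000.
b1 = S_xy / S_xx = -1322.5000 / 327.8750 = -4.0335.

-4.0335


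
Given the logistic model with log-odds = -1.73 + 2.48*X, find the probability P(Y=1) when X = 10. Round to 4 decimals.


Compute z = -1.73 + (2.48)(10) = 23.0700.
exp(-z) = 0.0000.
P = 1/(1 + 0.0000) = 1.0000.

1.0000


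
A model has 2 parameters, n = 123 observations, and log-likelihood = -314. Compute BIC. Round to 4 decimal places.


k * ln(n) = 2 * ln(123) = 2 * 4.812184 = 9.624368.
-2 * loglik = -2 * (-314) = 628.
BIC = 9.624368 + 628 = 637.624368, which rounds to 637.6244.

637.6244


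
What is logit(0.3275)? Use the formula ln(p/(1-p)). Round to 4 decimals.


Compute the odds: 0.3275/0.6725 = 0.4870.
Take the natural log: ln(0.4870) = -0.7195.

-0.7195


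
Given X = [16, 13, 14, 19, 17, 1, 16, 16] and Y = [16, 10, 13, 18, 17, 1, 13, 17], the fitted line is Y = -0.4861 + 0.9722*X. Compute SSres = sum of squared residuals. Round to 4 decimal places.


For each point, residual = actual - predicted.
Residuals: [0.9309, -2.1525, -0.1247, 0.0143, 0.9587, 0.5139, -2.0691, 1.9309].
Sum of squared residuals = 14.7083.

14.7083


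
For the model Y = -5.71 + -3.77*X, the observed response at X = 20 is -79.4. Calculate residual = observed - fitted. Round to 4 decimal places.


Predicted = -5.71 + -3.77 * 20 = -81.1100.
Residual = -79.4 - -81.1100 = 1.7100.

1.7100


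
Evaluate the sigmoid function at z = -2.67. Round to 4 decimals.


First, exp(2.6700) = 14.4400.
Then sigma(z) = 1/(1 + 14.4400) = 0.0648.

0.0648


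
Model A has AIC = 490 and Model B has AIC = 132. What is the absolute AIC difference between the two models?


|AIC_A - AIC_B| = |490 - 132| = 358.
Model B is preferred (lower AIC).

358


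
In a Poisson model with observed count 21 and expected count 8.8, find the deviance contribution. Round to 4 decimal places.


First: ln(21/8.8) = 0.869771.
Then: 21 * 0.869771 = 18.265191.
y - mu = 21 - 8.8 = 12.2.
D = 2(18.265191 - 12.2) = 12.130382, which rounds to 12.1304.

12.1304


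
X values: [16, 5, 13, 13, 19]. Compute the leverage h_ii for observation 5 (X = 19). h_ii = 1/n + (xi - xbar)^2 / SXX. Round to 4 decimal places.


Mean of X: xbar = 13.2000.
SXX = 108.8000.
For X = 19: h = 1/5 + (19 - 13.2000)^2/108.8000 = 0.5092.

0.5092


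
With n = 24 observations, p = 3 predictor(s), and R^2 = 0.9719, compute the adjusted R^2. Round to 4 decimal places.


Using the formula:
(1 - 0.9719) = 0.0281.
Multiply by 23/20: 0.0281 * 23 = 0.6463, then 0.6463 / 20 = 0.0323.
Adj R^2 = 1 - 0.0323 = 0.9677.

0.9677


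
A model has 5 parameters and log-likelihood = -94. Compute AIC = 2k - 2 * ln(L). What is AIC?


Compute:
2k = 2*5 = 10.
-2*loglik = -2*(-94) = 188.
AIC = 10 + 188 = 198.

198


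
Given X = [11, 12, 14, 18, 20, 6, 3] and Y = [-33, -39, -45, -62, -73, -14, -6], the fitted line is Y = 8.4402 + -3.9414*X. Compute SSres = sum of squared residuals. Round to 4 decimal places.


Compute predicted values, then residuals = yi - yhat_i.
Residuals: [1.9152, -0.1434, 1.7394, 0.5050, -2.6122, 1.2082, -2.6160].
SSres = sum(residual^2) = 22.0959.

22.0959


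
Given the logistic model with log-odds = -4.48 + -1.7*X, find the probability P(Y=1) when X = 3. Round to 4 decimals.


z = -4.48 + -1.7 * 3 = -9.5800.
Sigmoid: P = 1 / (1 + exp(9.5800)) = 0.0001.

0.0001


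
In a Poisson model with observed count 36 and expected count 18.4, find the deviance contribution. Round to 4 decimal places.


Compute y*ln(y/mu) = 36*ln(36/18.4) = 36*0.671168 = 24.162048.
y - mu = 17.6.
D = 2*(24.162048 - (17.6)) = 13.124096, which rounds to 13.1241.

13.1241


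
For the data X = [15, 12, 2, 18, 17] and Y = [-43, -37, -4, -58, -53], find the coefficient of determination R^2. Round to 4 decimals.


The fitted line is Y = 2.8993 + -3.2734*X.
SSres = 14.7338, SStot = 1802.0000.
R^2 = 1 - SSres/SStot = 0.9918.

0.9918


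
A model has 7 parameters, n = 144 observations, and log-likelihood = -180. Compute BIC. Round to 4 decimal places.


Compute k*ln(n) = 7*ln(144) = 7*4.969813 = 34.788691.
Then -2*loglik = 360.
BIC = 34.788691 + 360 = 394.788691, which rounds to 394.7887.

394.7887


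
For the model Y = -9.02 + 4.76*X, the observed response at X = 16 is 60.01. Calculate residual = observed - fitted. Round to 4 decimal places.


Predicted = -9.02 + 4.76 * 16 = 67.1400.
Residual = 60.01 - 67.1400 = -7.1300.

-7.1300


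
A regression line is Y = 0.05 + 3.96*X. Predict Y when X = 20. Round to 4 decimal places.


Plug X = 20 into Y = 0.05 + 3.96*X:
Y = 0.05 + 79.2000 = 79.2500.

79.2500


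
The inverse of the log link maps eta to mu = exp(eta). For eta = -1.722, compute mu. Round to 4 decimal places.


mu = exp(eta) = exp(-1.722).
= 0.1787.

0.1787


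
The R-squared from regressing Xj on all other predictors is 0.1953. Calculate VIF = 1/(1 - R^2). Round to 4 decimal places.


Denominator: 1 - 0.1953 = 0.8047.
VIF = 1 / 0.8047 = 1.2427.

1.2427


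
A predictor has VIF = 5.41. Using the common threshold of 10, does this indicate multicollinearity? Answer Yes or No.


Compare VIF = 5.41 to the threshold of 10.
5.41 < 10, so the answer is No.

No


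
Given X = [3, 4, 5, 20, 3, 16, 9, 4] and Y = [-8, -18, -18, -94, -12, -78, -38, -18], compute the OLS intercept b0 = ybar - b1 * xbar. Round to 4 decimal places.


Compute b1 = -4.9733 from the OLS formula.
With xbar = 8.0000 and ybar = -35.5000, the intercept is:
b0 = -35.5000 - -4.9733 * 8.0000 = 4.2867.

4.2867


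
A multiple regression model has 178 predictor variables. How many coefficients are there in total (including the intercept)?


Each predictor gets one coefficient, plus one intercept.
Total parameters = 178 + 1 = 179.

179


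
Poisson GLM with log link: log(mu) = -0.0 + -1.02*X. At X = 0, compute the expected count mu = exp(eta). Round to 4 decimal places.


Linear predictor: eta = -0.0 + (-1.02)(0) = 0.0000.
Expected count: mu = exp(0.0000) = 1.0000.

1.0000


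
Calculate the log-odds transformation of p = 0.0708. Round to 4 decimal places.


The odds are p/(1-p) = 0.0708 / 0.9292 = 0.0762.
logit(p) = ln(0.0762) = -2.5745.

-2.5745


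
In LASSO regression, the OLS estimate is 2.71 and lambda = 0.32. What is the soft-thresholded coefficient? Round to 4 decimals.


Check: |2.71| = 2.71 vs lambda = 0.32.
Since |beta| > lambda, coefficient = sign(beta)*(|beta| - lambda) = 2.3900.
Soft-thresholded coefficient = 2.3900.

2.3900


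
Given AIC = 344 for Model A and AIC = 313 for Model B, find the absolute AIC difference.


|AIC_A - AIC_B| = |344 - 313| = 31.
Model B is preferred (lower AIC).

31


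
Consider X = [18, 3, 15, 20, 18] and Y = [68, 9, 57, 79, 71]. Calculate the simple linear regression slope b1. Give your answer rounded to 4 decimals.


The sample means are xbar = 14.8000 and ybar = 56.8000.
Compute S_xx = 186.8000 and S_xy = 760.8000.
Slope b1 = S_xy / S_xx = 760.8000 / 186.8000 = 4.0728.

4.0728


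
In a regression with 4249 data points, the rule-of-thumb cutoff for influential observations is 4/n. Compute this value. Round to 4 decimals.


Using the rule of thumb:
Threshold = 4 / 4249 = 0.0009.

0.0009


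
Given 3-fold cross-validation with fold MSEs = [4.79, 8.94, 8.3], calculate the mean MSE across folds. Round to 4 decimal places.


Sum of fold MSEs = 22.0300.
Average = 22.0300 / 3 = 7.3433.

7.3433


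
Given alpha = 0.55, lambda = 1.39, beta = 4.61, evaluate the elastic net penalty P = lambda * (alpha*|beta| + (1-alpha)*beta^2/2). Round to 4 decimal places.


alpha * |beta| = 0.55 * 4.61 = 2.5355.
(1-alpha) * beta^2/2 = 0.45 * 21.2521/2 = 4.7817.
Total = 1.39 * (2.5355 + 4.7817) = 10.1709.

10.1709


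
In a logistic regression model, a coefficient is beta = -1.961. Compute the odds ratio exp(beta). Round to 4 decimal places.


The odds ratio is computed as:
OR = e^(-1.961) = 0.1407.

0.1407


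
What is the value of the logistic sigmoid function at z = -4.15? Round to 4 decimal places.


First, exp(4.1500) = 63.4340.
Then sigma(z) = 1/(1 + 63.4340) = 0.0155.

0.0155


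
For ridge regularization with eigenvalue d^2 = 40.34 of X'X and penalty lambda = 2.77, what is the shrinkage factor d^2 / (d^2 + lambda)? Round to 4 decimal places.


Denominator = d^2 + lambda = 40.34 + 2.77 = 43.1100.
Shrinkage = 40.34 / 43.1100 = 0.9357.

0.9357


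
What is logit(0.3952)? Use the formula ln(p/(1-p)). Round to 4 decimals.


1 - p = 0.6048.
p/(1-p) = 0.6534.
logit = ln(0.6534) = -0.4255.

-0.4255


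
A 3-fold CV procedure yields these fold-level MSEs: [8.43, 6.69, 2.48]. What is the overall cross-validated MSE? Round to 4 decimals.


Sum of fold MSEs = 17.6000.
Average = 17.6000 / 3 = 5.8667.

5.8667


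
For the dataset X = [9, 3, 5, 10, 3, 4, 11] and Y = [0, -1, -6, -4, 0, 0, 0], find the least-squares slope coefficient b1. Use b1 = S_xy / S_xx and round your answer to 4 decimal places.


Calculate xbar = 6.4286, ybar = -1.5714.
S_xx = 71.7143, S_xy = -2.2857.
Using b1 = S_xy / S_xx = -2.2857 / 71.7143, we get b1 = -0.0319.

-0.0319


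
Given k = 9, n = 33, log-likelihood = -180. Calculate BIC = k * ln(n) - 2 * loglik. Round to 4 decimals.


Compute k*ln(n) = 9*ln(33) = 9*3.496508 = 31.468572.
Then -2*loglik = 360.
BIC = 31.468572 + 360 = 391.468572, which rounds to 391.4686.

391.4686


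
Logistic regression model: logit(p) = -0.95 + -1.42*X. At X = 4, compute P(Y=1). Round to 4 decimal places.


Linear predictor: z = -0.95 + -1.42 * 4 = -6.6300.
P = 1/(1 + exp(6.6300)) = 1/(1 + 757.4822) = 0.0013.

0.0013


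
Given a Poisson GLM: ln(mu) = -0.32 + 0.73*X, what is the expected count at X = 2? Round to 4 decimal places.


Linear predictor: eta = -0.32 + (0.73)(2) = 1.1400.
Expected count: mu = exp(1.1400) = 3.1268.

3.1268


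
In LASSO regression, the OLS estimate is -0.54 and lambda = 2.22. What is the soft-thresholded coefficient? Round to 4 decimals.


|beta_OLS| = 0.54.
lambda = 2.22.
Since |beta| <= lambda, the coefficient is set to 0.
Result = 0.0000.

0.0000


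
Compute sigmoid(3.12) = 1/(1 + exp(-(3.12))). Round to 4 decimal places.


First, exp(-3.1200) = 0.0442.
Then sigma(z) = 1/(1 + 0.0442) = 0.9577.

0.9577


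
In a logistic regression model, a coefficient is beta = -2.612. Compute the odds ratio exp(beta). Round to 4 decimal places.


Odds ratio = exp(beta) = exp(-2.612).
= 0.0734.

0.0734


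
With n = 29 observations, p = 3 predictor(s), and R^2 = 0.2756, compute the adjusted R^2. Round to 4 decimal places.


Adjusted R^2 = 1 - (1 - R^2) * (n-1)/(n-p-1).
(1 - R^2) = 0.7244.
(n-1)/(n-p-1) = 28/25.
(1 - R^2) * (n-1) = 0.7244 * 28 = 20.2832.
Divide by (n-p-1): 20.2832 / 25 = 0.8113.
Adj R^2 = 1 - 0.8113 = 0.1887.

0.1887


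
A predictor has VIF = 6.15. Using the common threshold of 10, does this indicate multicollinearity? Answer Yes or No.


Check: VIF = 6.15 vs threshold = 10.
Since 6.15 < 10, the answer is No.

No


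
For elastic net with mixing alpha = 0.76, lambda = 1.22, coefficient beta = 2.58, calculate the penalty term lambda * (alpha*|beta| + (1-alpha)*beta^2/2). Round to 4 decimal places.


Compute:
L1 = 0.76 * 2.58 = 1.9608.
L2 = 0.24 * 2.58^2 / 2 = 0.7988.
Penalty = 1.22 * (1.9608 + 0.7988) = 3.3667.

3.3667


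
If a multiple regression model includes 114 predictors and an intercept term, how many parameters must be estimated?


Including the intercept, the model has 114 predictor coefficients + 1 intercept.
Total = 115.

115


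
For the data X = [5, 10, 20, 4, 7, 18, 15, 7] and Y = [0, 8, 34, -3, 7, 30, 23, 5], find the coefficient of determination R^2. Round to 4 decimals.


The fitted line is Y = -11.4374 + 2.2732*X.
SSres = 18.3264, SStot = 1380.0000.
R^2 = 1 - SSres/SStot = 0.9867.

0.9867


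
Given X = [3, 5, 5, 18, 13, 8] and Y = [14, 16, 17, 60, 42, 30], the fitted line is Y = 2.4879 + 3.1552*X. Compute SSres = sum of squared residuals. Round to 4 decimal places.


Predicted values from Y = 2.4879 + 3.1552*X.
Residuals: [2.0465, -2.2639, -1.2639, 0.7185, -1.5055, 2.2705].
SSres = 18.8488.

18.8488


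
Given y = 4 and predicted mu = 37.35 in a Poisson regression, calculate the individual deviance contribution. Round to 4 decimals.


Compute y*ln(y/mu) = 4*ln(4/37.35) = 4*-2.234039 = -8.936156.
y - mu = -33.35.
D = 2*(-8.936156 - (-33.35)) = 48.827688, which rounds to 48.8277.

48.8277


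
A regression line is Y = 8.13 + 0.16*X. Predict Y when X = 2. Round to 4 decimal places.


Substitute X = 2 into the equation:
Y = 8.13 + 0.16 * 2 = 8.13 + 0.3200 = 8.4500.

8.4500


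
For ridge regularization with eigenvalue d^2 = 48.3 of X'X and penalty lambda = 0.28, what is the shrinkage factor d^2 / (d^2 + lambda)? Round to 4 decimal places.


Denominator = d^2 + lambda = 48.3 + 0.28 = 48.5800.
Shrinkage = 48.3 / 48.5800 = 0.9942.

0.9942


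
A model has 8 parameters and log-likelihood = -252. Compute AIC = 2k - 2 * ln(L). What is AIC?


AIC = 2k - 2*loglik = 2(8) - 2(-252).
= 16 + 504 = 520.

520


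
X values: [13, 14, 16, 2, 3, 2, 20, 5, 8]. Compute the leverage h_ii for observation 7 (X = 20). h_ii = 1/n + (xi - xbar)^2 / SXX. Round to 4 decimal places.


n = 9, xbar = 9.2222.
SXX = sum((xi - xbar)^2) = 361.5556.
h = 1/9 + (20 - 9.2222)^2 / 361.5556 = 0.4324.

0.4324


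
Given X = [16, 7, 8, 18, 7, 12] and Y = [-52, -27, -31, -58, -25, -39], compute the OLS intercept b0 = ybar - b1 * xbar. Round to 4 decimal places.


The slope is b1 = -2.8324.
Sample means are xbar = 11.3333 and ybar = -38.6667.
Intercept: b0 = -38.6667 - (-2.8324)(11.3333) = -6.5665.

-6.5665


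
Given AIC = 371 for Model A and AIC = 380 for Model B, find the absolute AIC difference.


|AIC_A - AIC_B| = |371 - 380| = 9.
Model A is preferred (lower AIC).

9


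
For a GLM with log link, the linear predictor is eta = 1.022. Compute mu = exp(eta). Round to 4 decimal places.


The inverse log link gives:
mu = exp(1.022) = 2.7787.

2.7787


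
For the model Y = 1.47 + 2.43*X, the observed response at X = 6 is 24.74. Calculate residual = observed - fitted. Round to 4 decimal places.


Predicted = 1.47 + 2.43 * 6 = 16.0500.
Residual = 24.74 - 16.0500 = 8.6900.

8.6900


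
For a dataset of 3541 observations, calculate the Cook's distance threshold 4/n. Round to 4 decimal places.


Cook's distance cutoff = 4/n = 4/3541.
= 0.0011.

0.0011


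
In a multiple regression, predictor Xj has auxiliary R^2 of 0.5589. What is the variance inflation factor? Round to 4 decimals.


VIF = 1 / (1 - 0.5589).
= 1 / 0.4411 = 2.2671.

2.2671


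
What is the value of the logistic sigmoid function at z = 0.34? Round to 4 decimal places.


First, exp(-0.3400) = 0.7118.
Then sigma(z) = 1/(1 + 0.7118) = 0.5842.

0.5842


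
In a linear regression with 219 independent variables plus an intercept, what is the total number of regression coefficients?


Each predictor gets one coefficient, plus one intercept.
Total parameters = 219 + 1 = 220.

220


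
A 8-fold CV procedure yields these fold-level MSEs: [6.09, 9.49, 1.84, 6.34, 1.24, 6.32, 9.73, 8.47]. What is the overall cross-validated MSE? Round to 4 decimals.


Sum of fold MSEs = 49.5200.
Average = 49.5200 / 8 = 6.1900.

6.1900


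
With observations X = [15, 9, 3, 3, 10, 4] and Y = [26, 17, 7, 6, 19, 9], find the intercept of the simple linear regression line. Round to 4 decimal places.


First find the slope: b1 = 1.6364.
Means: xbar = 7.3333, ybar = 14.0000.
b0 = ybar - b1 * xbar = 14.0000 - 1.6364 * 7.3333 = 2.0000.

2.0000


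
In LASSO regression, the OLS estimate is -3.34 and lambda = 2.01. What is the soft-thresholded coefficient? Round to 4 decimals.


|beta_OLS| = 3.34.
lambda = 2.01.
Since |beta| > lambda, coefficient = sign(beta)*(|beta| - lambda) = -1.3300.
Result = -1.3300.

-1.3300


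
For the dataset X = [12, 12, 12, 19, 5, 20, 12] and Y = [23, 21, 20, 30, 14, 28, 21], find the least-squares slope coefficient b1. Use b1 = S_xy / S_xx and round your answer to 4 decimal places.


First compute the means: xbar = 13.1429, ybar = 22.4286.
Then S_xx = sum((xi - xbar)^2) = 152.8571.
S_xy = sum((xi - xbar)(yi - ybar)) = 156.5714.
b1 = S_xy / S_xx = 156.5714 / 152.8571 = 1.0243.

1.0243


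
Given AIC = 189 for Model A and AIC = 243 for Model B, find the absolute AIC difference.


|AIC_A - AIC_B| = |189 - 243| = 54.
Model A is preferred (lower AIC).

54


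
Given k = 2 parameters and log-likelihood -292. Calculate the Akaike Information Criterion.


AIC = 2k - 2*loglik = 2(2) - 2(-292).
= 4 + 584 = 588.

588


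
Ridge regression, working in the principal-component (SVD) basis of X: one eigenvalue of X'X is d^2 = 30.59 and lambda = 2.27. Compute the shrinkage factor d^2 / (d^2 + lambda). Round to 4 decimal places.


d^2 + lambda = 30.59 + 2.27 = 32.8600.
Shrinkage factor = 30.59/32.8600 = 0.9309.

0.9309


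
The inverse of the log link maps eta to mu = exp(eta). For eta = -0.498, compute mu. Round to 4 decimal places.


Apply the inverse link:
mu = e^-0.498 = 0.6077.

0.6077


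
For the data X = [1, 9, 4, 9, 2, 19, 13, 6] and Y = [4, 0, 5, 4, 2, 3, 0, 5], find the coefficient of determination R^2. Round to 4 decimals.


After computing the OLS fit (b0=3.8131, b1=-0.1191):
SSres = 25.2862, SStot = 28.8750.
R^2 = 1 - 25.2862/28.8750 = 0.1243.

0.1243


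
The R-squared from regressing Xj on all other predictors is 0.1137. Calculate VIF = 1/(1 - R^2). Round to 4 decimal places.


Using VIF = 1/(1 - R^2_j):
1 - 0.1137 = 0.8863.
VIF = 1.1283.

1.1283


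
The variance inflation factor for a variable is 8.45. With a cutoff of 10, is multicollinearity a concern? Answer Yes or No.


Compare VIF = 8.45 to the threshold of 10.
8.45 < 10, so the answer is No.

No


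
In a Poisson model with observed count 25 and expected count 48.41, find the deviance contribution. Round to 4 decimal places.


First: ln(25/48.41) = -0.660831.
Then: 25 * -0.660831 = -16.520775.
y - mu = 25 - 48.41 = -23.41.
D = 2(-16.520775 - -23.41) = 13.778450, which rounds to 13.7785.

13.7785


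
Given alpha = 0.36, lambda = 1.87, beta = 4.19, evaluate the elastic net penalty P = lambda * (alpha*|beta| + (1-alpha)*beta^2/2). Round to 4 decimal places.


L1 component = 0.36 * |4.19| = 1.5084.
L2 component = 0.64 * 4.19^2 / 2 = 5.6180.
Penalty = 1.87 * (1.5084 + 5.6180) = 1.87 * 7.1264 = 13.3263.

13.3263


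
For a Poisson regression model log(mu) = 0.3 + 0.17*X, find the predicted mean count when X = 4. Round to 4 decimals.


Linear predictor: eta = 0.3 + (0.17)(4) = 0.9800.
Expected count: mu = exp(0.9800) = 2.6645.

2.6645


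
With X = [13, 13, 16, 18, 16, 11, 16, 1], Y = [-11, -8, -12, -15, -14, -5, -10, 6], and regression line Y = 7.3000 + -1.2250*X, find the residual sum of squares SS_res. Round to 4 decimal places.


For each point, residual = actual - predicted.
Residuals: [-2.3750, 0.6250, 0.3000, -0.2500, -1.7000, 1.1750, 2.3000, -0.0750].
Sum of squared residuals = 15.7500.

15.7500


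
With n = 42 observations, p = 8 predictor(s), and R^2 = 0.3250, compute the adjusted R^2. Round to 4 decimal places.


Adjusted R^2 = 1 - (1 - R^2) * (n-1)/(n-p-1).
(1 - R^2) = 0.6750.
(n-1)/(n-p-1) = 41/33.
(1 - R^2) * (n-1) = 0.6750 * 41 = 27.6750.
Divide by (n-p-1): 27.6750 / 33 = 0.8386.
Adj R^2 = 1 - 0.8386 = 0.1614.

0.1614


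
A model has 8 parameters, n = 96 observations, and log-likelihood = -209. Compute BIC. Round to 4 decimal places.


ln(96) = 4.564348.
k * ln(n) = 8 * 4.564348 = 36.514784.
-2L = 418.
BIC = 36.514784 + 418 = 454.514784, which rounds to 454.5148.

454.5148


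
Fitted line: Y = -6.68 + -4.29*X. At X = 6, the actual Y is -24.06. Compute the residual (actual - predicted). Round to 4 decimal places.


Fitted value at X = 6 is yhat = -6.68 + -4.29*6 = -32.4200.
Residual = -24.06 - -32.4200 = 8.3600.

8.3600


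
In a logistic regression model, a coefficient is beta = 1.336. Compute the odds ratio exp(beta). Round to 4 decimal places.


exp(1.336) = 3.8038.
So the odds ratio is 3.8038.

3.8038


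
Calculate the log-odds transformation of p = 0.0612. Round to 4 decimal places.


Compute the odds: 0.0612/0.9388 = 0.0652.
Take the natural log: ln(0.0652) = -2.7305.

-2.7305


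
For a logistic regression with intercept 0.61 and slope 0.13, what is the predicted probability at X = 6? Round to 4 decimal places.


z = 0.61 + 0.13 * 6 = 1.3900.
Sigmoid: P = 1 / (1 + exp(-1.3900)) = 0.8006.

0.8006


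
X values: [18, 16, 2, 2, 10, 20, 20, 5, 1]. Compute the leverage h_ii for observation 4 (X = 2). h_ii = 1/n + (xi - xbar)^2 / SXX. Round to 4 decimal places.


Compute xbar = 10.4444 with n = 9 observations.
SXX = 532.2222.
Leverage = 1/9 + (2 - 10.4444)^2/532.2222 = 0.2451.

0.2451


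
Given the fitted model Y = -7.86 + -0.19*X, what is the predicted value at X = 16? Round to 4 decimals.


Plug X = 16 into Y = -7.86 + -0.19*X:
Y = -7.86 + -3.0400 = -10.9000.

-10.9000


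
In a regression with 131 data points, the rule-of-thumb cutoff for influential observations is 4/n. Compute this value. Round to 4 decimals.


Using the rule of thumb:
Threshold = 4 / 131 = 0.0305.

0.0305


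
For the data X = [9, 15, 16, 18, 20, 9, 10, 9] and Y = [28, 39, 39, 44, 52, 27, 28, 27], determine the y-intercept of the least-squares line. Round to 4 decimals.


Compute b1 = 2.0627 from the OLS formula.
With xbar = 13.2500 and ybar = 35.5000, the intercept is:
b0 = 35.5000 - 2.0627 * 13.2500 = 8.1690.

8.1690


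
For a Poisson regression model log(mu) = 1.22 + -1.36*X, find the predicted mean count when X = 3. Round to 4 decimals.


Compute eta = 1.22 + -1.36 * 3 = -2.8600.
Apply inverse link: mu = e^-2.8600 = 0.0573.

0.0573


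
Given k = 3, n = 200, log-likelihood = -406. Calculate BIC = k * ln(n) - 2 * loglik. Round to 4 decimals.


Compute k*ln(n) = 3*ln(200) = 3*5.298317 = 15.894951.
Then -2*loglik = 812.
BIC = 15.894951 + 812 = 827.894951, which rounds to 827.8950.

827.8950


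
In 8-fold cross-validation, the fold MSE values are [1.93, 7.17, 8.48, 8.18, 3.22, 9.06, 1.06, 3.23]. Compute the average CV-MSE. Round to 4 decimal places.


Add all fold MSEs: 42.3300.
Divide by k = 8: 42.3300/8 = 5.2913.

5.2913


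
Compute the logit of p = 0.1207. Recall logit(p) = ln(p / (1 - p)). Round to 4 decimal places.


1 - p = 0.8793.
p/(1-p) = 0.1373.
logit = ln(0.1373) = -1.9858.

-1.9858


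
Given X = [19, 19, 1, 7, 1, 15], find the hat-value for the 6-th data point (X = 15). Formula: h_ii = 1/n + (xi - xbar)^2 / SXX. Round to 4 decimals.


Mean of X: xbar = 10.3333.
SXX = 357.3333.
For X = 15: h = 1/6 + (15 - 10.3333)^2/357.3333 = 0.2276.

0.2276


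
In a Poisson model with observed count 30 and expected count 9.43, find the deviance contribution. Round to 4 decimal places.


First: ln(30/9.43) = 1.157301.
Then: 30 * 1.157301 = 34.719030.
y - mu = 30 - 9.43 = 20.57.
D = 2(34.719030 - 20.57) = 28.298060, which rounds to 28.2981.

28.2981


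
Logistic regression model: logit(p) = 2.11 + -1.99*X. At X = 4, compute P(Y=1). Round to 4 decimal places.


Linear predictor: z = 2.11 + -1.99 * 4 = -5.8500.
P = 1/(1 + exp(5.8500)) = 1/(1 + 347.2344) = 0.0029.

0.0029


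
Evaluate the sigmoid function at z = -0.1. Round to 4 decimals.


First, exp(0.1000) = 1.1052.
Then sigma(z) = 1/(1 + 1.1052) = 0.4750.

0.4750


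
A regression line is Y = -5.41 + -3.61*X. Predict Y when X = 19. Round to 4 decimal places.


Plug X = 19 into Y = -5.41 + -3.61*X:
Y = -5.41 + -68.5900 = -74.0000.

-74.0000


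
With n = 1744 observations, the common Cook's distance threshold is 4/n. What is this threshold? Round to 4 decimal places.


Using the rule of thumb:
Threshold = 4 / 1744 = 0.0023.

0.0023


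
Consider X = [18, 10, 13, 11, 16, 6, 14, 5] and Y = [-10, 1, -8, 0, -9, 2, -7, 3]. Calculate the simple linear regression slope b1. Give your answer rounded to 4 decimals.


The sample means are xbar = 11.6250 and ybar = -3.5000.
Compute S_xx = 145.8750 and S_xy = -163.5000.
Slope b1 = S_xy / S_xx = -163.5000 / 145.8750 = -1.1208.

-1.1208


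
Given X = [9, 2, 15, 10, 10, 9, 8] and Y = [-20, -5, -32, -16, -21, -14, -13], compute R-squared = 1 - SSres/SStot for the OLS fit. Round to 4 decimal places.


After computing the OLS fit (b0=1.2256, b1=-2.0568):
SSres = 47.1445, SStot = 419.4286.
R^2 = 1 - 47.1445/419.4286 = 0.8876.

0.8876


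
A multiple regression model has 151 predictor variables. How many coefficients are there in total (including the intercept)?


Each predictor gets one coefficient, plus one intercept.
Total parameters = 151 + 1 = 152.

152


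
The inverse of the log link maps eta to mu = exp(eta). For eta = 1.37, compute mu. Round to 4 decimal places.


The inverse log link gives:
mu = exp(1.37) = 3.9354.

3.9354


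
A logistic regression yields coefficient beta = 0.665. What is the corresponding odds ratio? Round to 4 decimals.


The odds ratio is computed as:
OR = e^(0.665) = 1.9445.

1.9445


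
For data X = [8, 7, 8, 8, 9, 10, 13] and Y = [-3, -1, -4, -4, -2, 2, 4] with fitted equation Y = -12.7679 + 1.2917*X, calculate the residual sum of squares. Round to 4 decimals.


For each point, residual = actual - predicted.
Residuals: [-0.5657, 2.7260, -1.5657, -1.5657, -0.8574, 1.8509, -0.0242].
Sum of squared residuals = 16.8155.

16.8155


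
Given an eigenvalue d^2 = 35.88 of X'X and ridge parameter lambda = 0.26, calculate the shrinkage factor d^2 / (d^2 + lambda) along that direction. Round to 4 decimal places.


d^2 + lambda = 35.88 + 0.26 = 36.1400.
Shrinkage factor = 35.88/36.1400 = 0.9928.

0.9928


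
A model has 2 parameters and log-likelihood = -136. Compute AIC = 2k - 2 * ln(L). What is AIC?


AIC = 2*2 - 2*(-136).
= 4 + 272 = 276.

276


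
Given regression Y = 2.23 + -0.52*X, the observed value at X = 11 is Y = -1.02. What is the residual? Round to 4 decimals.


Predicted = 2.23 + -0.52 * 11 = -3.4900.
Residual = -1.02 - -3.4900 = 2.4700.

2.4700


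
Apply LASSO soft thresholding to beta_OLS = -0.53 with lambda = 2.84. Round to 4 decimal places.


Absolute value: |-0.53| = 0.53.
Compare to lambda = 2.84.
Since |beta| <= lambda, the coefficient is set to 0.

0.0000


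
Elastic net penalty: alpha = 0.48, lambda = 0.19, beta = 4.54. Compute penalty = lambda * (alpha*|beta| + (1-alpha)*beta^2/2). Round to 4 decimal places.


L1 component = 0.48 * |4.54| = 2.1792.
L2 component = 0.52 * 4.54^2 / 2 = 5.3590.
Penalty = 0.19 * (2.1792 + 5.3590) = 0.19 * 7.5382 = 1.4323.

1.4323


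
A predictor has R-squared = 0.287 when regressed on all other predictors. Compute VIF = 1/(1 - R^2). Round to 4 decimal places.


Using VIF = 1/(1 - R^2_j):
1 - 0.287 = 0.713.
VIF = 1.4025.

1.4025


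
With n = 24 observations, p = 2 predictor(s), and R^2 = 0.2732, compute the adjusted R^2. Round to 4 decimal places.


Using the formula:
(1 - 0.2732) = 0.7268.
Multiply by 23/21: 0.7268 * 23 = 16.7164, then 16.7164 / 21 = 0.7960.
Adj R^2 = 1 - 0.7960 = 0.2040.

0.2040


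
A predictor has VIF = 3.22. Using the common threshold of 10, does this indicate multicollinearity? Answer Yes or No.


Check: VIF = 3.22 vs threshold = 10.
Since 3.22 < 10, the answer is No.

No


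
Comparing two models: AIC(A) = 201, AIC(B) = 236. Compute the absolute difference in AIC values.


|AIC_A - AIC_B| = |201 - 236| = 35.
Model A is preferred (lower AIC).

35


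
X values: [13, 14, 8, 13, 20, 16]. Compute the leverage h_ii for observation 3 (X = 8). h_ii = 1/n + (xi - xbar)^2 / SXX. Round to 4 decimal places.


n = 6, xbar = 14.0000.
SXX = sum((xi - xbar)^2) = 78.0000.
h = 1/6 + (8 - 14.0000)^2 / 78.0000 = 0.6282.

0.6282


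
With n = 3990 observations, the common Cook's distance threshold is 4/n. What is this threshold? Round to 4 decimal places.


The threshold is 4/n.
4/3990 = 0.0010.

0.0010


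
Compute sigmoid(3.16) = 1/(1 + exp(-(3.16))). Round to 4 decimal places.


First, exp(-3.1600) = 0.0424.
Then sigma(z) = 1/(1 + 0.0424) = 0.9593.

0.9593


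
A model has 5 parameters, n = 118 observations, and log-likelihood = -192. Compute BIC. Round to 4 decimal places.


Compute k*ln(n) = 5*ln(118) = 5*4.770685 = 23.853425.
Then -2*loglik = 384.
BIC = 23.853425 + 384 = 407.853425, which rounds to 407.8534.

407.8534


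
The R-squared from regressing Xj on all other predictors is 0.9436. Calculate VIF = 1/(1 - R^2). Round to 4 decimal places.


VIF = 1 / (1 - 0.9436).
= 1 / 0.0564 = 17.7305.

17.7305


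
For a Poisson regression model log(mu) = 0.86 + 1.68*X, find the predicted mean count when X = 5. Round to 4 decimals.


eta = 0.86 + 1.68 * 5 = 9.2600.
mu = exp(9.2600) = 10509.1333.

10509.1333


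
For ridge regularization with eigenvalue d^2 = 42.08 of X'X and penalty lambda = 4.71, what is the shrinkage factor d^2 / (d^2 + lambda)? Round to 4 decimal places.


d^2 + lambda = 42.08 + 4.71 = 46.7900.
Shrinkage factor = 42.08/46.7900 = 0.8993.

0.8993


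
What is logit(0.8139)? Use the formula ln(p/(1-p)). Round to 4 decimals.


Compute the odds: 0.8139/0.1861 = 4.3735.
Take the natural log: ln(4.3735) = 1.4756.

1.4756


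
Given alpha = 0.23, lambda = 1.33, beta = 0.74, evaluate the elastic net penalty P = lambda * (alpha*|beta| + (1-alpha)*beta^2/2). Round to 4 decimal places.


alpha * |beta| = 0.23 * 0.74 = 0.1702.
(1-alpha) * beta^2/2 = 0.77 * 0.5476/2 = 0.2108.
Total = 1.33 * (0.1702 + 0.2108) = 0.5068.

0.5068


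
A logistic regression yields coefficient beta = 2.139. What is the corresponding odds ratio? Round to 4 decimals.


The odds ratio is computed as:
OR = e^(2.139) = 8.4909.

8.4909


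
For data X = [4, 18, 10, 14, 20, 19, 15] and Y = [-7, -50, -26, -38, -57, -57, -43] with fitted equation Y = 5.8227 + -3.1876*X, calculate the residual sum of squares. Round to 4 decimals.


Compute predicted values, then residuals = yi - yhat_i.
Residuals: [-0.0723, 1.5541, 0.0533, 0.8037, 0.9293, -2.2583, -1.0087].
SSres = sum(residual^2) = 10.0502.

10.0502


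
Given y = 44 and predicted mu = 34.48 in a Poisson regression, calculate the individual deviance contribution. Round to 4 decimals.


First: ln(44/34.48) = 0.243810.
Then: 44 * 0.243810 = 10.727640.
y - mu = 44 - 34.48 = 9.52.
D = 2(10.727640 - 9.52) = 2.415280, which rounds to 2.4153.

2.4153


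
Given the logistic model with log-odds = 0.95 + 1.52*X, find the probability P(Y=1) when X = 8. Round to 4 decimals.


z = 0.95 + 1.52 * 8 = 13.1100.
Sigmoid: P = 1 / (1 + exp(-13.1100)) = 1.0000.

1.0000


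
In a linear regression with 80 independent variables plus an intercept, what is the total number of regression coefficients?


Each predictor gets one coefficient, plus one intercept.
Total parameters = 80 + 1 = 81.

81


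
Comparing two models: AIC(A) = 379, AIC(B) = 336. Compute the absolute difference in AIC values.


Absolute difference = |379 - 336| = 43.
The model with lower AIC (B) is preferred.

43


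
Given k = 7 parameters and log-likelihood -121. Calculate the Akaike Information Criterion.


AIC = 2k - 2*loglik = 2(7) - 2(-121).
= 14 + 242 = 256.

256


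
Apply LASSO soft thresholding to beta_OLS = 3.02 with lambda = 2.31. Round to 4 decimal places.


Check: |3.02| = 3.02 vs lambda = 2.31.
Since |beta| > lambda, coefficient = sign(beta)*(|beta| - lambda) = 0.7100.
Soft-thresholded coefficient = 0.7100.

0.7100


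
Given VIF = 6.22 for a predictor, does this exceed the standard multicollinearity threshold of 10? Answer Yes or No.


The threshold is 10.
VIF = 6.22 is < 10.
Multicollinearity indication: No.

No


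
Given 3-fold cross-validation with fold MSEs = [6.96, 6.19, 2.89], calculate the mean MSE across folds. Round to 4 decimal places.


Sum of fold MSEs = 16.0400.
Average = 16.0400 / 3 = 5.3467.

5.3467


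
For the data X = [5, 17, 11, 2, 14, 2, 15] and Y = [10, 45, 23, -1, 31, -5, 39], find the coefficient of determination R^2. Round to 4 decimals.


Fit the OLS line: b0 = -8.4291, b1 = 3.0455.
SSres = 39.4994.
SStot = 2281.4286.
R^2 = 1 - 39.4994/2281.4286 = 0.9827.

0.9827


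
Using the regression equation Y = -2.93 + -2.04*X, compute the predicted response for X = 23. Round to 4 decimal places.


Substitute X = 23 into the equation:
Y = -2.93 + -2.04 * 23 = -2.93 + -46.9200 = -49.8500.

-49.8500


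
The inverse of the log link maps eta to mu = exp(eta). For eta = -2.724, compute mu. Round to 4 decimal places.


The inverse log link gives:
mu = exp(-2.724) = 0.0656.

0.0656


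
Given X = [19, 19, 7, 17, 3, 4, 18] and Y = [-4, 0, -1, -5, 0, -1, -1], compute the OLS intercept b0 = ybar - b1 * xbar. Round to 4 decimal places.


Compute b1 = -0.1247 from the OLS formula.
With xbar = 12.4286 and ybar = -1.7143, the intercept is:
b0 = -1.7143 - -0.1247 * 12.4286 = -0.1648.

-0.1648


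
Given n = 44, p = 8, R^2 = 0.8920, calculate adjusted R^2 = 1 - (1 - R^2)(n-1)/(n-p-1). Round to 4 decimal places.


Adjusted R^2 = 1 - (1 - R^2) * (n-1)/(n-p-1).
(1 - R^2) = 0.1080.
(n-1)/(n-p-1) = 43/35.
(1 - R^2) * (n-1) = 0.1080 * 43 = 4.6440.
Divide by (n-p-1): 4.6440 / 35 = 0.1327.
Adj R^2 = 1 - 0.1327 = 0.8673.

0.8673


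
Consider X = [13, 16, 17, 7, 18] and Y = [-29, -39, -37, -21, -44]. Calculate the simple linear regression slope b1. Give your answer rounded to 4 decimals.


Calculate xbar = 14.2000, ybar = -34.0000.
S_xx = 78.8000, S_xy = -155.0000.
Using b1 = S_xy / S_xx = -155.0000 / 78.8000, we get b1 = -1.9670.

-1.9670


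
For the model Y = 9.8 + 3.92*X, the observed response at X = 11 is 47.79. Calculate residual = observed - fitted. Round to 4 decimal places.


Predicted = 9.8 + 3.92 * 11 = 52.9200.
Residual = 47.79 - 52.9200 = -5.1300.

-5.1300


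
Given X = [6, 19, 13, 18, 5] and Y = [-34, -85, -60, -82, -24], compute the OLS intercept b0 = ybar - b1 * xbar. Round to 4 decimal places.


The slope is b1 = -4.2037.
Sample means are xbar = 12.2000 and ybar = -57.0000.
Intercept: b0 = -57.0000 - (-4.2037)(12.2000) = -5.7143.

-5.7143


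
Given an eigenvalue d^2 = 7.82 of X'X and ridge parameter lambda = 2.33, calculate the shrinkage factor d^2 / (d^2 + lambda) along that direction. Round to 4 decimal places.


d^2 + lambda = 7.82 + 2.33 = 10.1500.
Shrinkage factor = 7.82/10.1500 = 0.7704.

0.7704


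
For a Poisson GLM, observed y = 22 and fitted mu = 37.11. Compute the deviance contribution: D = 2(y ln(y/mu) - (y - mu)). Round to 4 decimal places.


Compute y*ln(y/mu) = 22*ln(22/37.11) = 22*-0.522844 = -11.502568.
y - mu = -15.11.
D = 2*(-11.502568 - (-15.11)) = 7.214864, which rounds to 7.2149.

7.2149


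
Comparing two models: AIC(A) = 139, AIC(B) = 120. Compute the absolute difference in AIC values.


Compute |139 - 120| = 19.
Model B has the smaller AIC.

19


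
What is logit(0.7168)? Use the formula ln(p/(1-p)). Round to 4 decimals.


1 - p = 0.2832.
p/(1-p) = 2.5311.
logit = ln(2.5311) = 0.9286.

0.9286


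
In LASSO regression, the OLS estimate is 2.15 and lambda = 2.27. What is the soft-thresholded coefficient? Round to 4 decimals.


Check: |2.15| = 2.15 vs lambda = 2.27.
Since |beta| <= lambda, the coefficient is set to 0.
Soft-thresholded coefficient = 0.0000.

0.0000


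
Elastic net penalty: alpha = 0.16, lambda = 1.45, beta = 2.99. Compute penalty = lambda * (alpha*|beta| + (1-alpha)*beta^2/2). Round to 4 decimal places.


alpha * |beta| = 0.16 * 2.99 = 0.4784.
(1-alpha) * beta^2/2 = 0.84 * 8.9401/2 = 3.7548.
Total = 1.45 * (0.4784 + 3.7548) = 6.1382.

6.1382


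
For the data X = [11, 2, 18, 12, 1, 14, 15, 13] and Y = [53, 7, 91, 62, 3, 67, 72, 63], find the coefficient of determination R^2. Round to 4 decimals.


Fit the OLS line: b0 = -2.6599, b1 = 5.1079.
SSres = 22.9788.
SStot = 6793.5000.
R^2 = 1 - 22.9788/6793.5000 = 0.9966.

0.9966


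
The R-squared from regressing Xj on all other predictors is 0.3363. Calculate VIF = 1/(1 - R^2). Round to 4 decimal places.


VIF = 1 / (1 - 0.3363).
= 1 / 0.6637 = 1.5067.

1.5067


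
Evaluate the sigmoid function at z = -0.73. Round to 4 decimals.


First, exp(0.7300) = 2.0751.
Then sigma(z) = 1/(1 + 2.0751) = 0.3252.

0.3252


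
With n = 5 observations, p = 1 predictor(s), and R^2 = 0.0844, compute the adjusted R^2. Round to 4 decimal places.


Plug in: Adj R^2 = 1 - (1 - 0.0844) * 4/3.
= 1 - 0.9156 * 4/3
= 1 - 3.6624 / 3
= 1 - 1.2208 = -0.2208.

-0.2208


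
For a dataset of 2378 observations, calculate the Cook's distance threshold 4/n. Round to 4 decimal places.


Using the rule of thumb:
Threshold = 4 / 2378 = 0.0017.

0.0017


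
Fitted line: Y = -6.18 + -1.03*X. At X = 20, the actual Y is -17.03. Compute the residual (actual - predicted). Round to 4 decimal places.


Compute yhat = -6.18 + (-1.03)(20) = -26.7800.
Residual = actual - predicted = -17.03 - -26.7800 = 9.7500.

9.7500


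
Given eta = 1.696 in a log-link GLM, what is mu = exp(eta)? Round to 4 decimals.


mu = exp(eta) = exp(1.696).
= 5.4521.

5.4521


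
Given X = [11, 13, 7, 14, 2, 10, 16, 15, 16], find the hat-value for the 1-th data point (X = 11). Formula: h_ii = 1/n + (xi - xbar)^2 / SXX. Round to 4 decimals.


Mean of X: xbar = 11.5556.
SXX = 174.2222.
For X = 11: h = 1/9 + (11 - 11.5556)^2/174.2222 = 0.1129.

0.1129


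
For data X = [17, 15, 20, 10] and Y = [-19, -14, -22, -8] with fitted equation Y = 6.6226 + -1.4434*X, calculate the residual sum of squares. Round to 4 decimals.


Compute predicted values, then residuals = yi - yhat_i.
Residuals: [-1.0848, 1.0284, 0.2454, -0.1886].
SSres = sum(residual^2) = 2.3302.

2.3302


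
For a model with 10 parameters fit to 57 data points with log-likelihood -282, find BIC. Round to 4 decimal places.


ln(57) = 4.043051.
k * ln(n) = 10 * 4.043051 = 40.430510.
-2L = 564.
BIC = 40.430510 + 564 = 604.430510, which rounds to 604.4305.

604.4305


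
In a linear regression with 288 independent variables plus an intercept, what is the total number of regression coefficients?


Total coefficients = number of predictors + 1 (for the intercept).
= 288 + 1 = 289.

289


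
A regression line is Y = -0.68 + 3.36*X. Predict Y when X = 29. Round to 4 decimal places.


Plug X = 29 into Y = -0.68 + 3.36*X:
Y = -0.68 + 97.4400 = 96.7600.

96.7600


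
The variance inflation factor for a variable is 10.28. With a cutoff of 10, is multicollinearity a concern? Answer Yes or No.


Check: VIF = 10.28 vs threshold = 10.
Since 10.28 >= 10, the answer is Yes.

Yes


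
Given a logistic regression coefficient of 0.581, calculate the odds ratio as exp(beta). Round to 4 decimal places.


exp(0.581) = 1.7878.
So the odds ratio is 1.7878.

1.7878
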